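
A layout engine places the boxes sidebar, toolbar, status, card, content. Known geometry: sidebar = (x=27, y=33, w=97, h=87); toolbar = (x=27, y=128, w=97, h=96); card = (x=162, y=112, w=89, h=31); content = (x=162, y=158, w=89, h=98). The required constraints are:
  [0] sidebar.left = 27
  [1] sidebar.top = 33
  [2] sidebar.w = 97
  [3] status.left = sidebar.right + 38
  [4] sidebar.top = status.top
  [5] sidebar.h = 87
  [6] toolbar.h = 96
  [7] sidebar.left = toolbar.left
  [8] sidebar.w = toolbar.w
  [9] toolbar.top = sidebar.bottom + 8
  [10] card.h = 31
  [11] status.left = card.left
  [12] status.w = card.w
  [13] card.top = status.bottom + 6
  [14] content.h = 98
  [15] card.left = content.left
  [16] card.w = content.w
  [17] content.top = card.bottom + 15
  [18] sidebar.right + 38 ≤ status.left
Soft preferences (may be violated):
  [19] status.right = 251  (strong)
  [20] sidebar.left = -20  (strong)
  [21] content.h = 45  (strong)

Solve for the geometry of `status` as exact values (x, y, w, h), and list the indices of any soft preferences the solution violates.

1. status.x = 162  [status.left = sidebar.right + 38]
2. status.y = 33  [sidebar.top = status.top]
3. status.w = 89  [status.w = card.w]
4. status.h = 73  [card.top = status.bottom + 6]

status = (x=162, y=33, w=89, h=73)
violated soft preferences: 20, 21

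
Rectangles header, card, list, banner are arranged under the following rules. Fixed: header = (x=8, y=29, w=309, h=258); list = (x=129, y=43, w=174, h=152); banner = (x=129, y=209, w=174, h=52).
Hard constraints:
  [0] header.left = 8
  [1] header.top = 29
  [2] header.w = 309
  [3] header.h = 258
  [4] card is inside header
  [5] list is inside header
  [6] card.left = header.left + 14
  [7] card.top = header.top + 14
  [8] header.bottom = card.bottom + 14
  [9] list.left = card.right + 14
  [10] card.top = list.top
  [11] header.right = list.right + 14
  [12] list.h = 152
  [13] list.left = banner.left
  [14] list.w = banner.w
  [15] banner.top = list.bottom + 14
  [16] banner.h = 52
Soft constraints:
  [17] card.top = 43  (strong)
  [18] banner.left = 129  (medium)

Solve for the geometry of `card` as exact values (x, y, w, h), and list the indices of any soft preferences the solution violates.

1. card.x = 22  [card.left = header.left + 14]
2. card.y = 43  [card.top = header.top + 14]
3. card.h = 230  [header.bottom = card.bottom + 14]
4. card.w = 93  [list.left = card.right + 14]

card = (x=22, y=43, w=93, h=230)
violated soft preferences: none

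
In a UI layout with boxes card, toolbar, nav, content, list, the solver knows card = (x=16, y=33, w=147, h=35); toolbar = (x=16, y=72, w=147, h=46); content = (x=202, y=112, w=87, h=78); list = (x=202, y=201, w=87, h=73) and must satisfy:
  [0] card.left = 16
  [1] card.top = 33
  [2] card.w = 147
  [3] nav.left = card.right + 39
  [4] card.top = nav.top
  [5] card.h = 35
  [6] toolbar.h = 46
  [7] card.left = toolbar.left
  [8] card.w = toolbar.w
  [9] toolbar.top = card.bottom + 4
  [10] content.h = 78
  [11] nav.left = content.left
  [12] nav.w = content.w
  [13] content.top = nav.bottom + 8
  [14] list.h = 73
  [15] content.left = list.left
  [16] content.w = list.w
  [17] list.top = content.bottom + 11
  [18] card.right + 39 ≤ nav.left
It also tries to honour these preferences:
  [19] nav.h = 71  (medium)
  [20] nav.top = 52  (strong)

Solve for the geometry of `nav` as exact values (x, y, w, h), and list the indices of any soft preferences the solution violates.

1. nav.x = 202  [nav.left = card.right + 39]
2. nav.y = 33  [card.top = nav.top]
3. nav.w = 87  [nav.w = content.w]
4. nav.h = 71  [content.top = nav.bottom + 8]

nav = (x=202, y=33, w=87, h=71)
violated soft preferences: 20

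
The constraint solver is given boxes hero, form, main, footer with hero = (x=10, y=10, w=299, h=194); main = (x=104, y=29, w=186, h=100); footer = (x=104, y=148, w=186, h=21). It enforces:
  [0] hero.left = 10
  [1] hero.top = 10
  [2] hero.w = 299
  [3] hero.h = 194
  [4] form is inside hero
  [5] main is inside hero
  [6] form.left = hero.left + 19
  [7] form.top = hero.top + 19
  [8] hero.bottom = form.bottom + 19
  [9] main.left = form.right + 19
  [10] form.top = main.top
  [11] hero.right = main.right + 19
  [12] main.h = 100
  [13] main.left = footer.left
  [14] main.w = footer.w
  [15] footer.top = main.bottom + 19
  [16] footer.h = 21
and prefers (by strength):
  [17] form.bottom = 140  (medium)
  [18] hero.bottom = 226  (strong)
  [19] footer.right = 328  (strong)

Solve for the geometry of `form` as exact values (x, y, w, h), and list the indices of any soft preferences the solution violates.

form = (x=29, y=29, w=56, h=156)
violated soft preferences: 17, 18, 19

1. form.x = 29  [form.left = hero.left + 19]
2. form.y = 29  [form.top = hero.top + 19]
3. form.h = 156  [hero.bottom = form.bottom + 19]
4. form.w = 56  [main.left = form.right + 19]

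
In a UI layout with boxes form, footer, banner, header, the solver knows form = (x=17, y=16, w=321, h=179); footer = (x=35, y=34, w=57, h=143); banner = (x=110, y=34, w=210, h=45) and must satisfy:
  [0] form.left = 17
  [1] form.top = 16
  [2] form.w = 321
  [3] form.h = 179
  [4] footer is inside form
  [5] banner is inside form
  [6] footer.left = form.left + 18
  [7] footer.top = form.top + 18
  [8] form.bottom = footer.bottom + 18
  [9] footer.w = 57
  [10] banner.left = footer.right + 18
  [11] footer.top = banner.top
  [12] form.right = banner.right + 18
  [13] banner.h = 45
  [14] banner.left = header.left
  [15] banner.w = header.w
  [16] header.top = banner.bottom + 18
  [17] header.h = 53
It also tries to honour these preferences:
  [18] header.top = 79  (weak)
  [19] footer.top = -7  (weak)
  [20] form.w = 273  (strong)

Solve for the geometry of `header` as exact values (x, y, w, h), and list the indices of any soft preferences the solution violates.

1. header.x = 110  [banner.left = header.left]
2. header.w = 210  [banner.w = header.w]
3. header.y = 97  [header.top = banner.bottom + 18]
4. header.h = 53  [header.h = 53]

header = (x=110, y=97, w=210, h=53)
violated soft preferences: 18, 19, 20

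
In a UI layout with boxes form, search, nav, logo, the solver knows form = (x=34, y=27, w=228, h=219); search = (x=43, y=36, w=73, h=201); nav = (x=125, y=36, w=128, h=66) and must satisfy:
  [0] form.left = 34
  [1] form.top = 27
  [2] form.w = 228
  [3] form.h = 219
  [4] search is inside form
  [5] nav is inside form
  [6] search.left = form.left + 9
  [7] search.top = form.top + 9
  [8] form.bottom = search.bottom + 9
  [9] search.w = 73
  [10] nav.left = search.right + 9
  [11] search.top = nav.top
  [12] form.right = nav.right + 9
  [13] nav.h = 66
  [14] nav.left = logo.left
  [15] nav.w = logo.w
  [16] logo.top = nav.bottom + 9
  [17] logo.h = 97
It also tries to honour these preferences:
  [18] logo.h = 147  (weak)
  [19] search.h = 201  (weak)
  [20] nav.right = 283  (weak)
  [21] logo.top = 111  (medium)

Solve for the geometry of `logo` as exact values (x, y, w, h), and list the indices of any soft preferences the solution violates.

logo = (x=125, y=111, w=128, h=97)
violated soft preferences: 18, 20

1. logo.x = 125  [nav.left = logo.left]
2. logo.w = 128  [nav.w = logo.w]
3. logo.y = 111  [logo.top = nav.bottom + 9]
4. logo.h = 97  [logo.h = 97]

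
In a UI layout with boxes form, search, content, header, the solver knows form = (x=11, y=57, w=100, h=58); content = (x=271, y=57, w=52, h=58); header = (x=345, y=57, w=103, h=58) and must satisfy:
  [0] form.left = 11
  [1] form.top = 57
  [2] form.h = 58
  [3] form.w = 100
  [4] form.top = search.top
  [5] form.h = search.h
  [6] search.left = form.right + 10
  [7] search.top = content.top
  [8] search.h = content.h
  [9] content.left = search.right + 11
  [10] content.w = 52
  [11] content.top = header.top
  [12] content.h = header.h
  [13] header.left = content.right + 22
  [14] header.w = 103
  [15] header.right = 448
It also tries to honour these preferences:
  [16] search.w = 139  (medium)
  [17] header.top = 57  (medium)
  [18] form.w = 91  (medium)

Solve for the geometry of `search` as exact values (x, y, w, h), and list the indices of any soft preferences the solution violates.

1. search.y = 57  [form.top = search.top]
2. search.h = 58  [form.h = search.h]
3. search.x = 121  [search.left = form.right + 10]
4. search.w = 139  [content.left = search.right + 11]

search = (x=121, y=57, w=139, h=58)
violated soft preferences: 18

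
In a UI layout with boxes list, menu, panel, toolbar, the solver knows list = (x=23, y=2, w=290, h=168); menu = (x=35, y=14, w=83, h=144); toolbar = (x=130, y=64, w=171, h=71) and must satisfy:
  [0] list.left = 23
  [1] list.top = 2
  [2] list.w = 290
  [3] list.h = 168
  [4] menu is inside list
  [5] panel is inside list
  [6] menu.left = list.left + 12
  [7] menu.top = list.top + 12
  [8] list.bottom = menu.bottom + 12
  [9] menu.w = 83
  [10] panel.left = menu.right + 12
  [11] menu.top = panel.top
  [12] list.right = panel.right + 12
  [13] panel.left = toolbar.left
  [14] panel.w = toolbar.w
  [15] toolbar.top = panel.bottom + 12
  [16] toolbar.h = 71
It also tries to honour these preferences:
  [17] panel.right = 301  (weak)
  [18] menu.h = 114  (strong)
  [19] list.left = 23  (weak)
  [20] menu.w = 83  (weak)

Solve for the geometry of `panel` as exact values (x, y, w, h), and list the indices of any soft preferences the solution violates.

1. panel.x = 130  [panel.left = menu.right + 12]
2. panel.y = 14  [menu.top = panel.top]
3. panel.w = 171  [list.right = panel.right + 12]
4. panel.h = 38  [toolbar.top = panel.bottom + 12]

panel = (x=130, y=14, w=171, h=38)
violated soft preferences: 18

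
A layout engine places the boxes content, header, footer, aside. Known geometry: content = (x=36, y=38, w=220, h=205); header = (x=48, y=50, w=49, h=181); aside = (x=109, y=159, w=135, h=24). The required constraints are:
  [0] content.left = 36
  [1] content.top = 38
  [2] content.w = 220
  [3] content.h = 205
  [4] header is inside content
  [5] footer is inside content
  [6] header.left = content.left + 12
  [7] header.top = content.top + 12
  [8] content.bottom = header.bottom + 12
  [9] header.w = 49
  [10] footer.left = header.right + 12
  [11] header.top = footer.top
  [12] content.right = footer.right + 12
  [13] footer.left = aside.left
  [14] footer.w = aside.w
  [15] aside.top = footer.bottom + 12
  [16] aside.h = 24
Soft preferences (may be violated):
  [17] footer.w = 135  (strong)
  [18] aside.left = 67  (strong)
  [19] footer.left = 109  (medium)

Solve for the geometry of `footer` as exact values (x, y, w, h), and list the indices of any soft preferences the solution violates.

1. footer.x = 109  [footer.left = header.right + 12]
2. footer.y = 50  [header.top = footer.top]
3. footer.w = 135  [content.right = footer.right + 12]
4. footer.h = 97  [aside.top = footer.bottom + 12]

footer = (x=109, y=50, w=135, h=97)
violated soft preferences: 18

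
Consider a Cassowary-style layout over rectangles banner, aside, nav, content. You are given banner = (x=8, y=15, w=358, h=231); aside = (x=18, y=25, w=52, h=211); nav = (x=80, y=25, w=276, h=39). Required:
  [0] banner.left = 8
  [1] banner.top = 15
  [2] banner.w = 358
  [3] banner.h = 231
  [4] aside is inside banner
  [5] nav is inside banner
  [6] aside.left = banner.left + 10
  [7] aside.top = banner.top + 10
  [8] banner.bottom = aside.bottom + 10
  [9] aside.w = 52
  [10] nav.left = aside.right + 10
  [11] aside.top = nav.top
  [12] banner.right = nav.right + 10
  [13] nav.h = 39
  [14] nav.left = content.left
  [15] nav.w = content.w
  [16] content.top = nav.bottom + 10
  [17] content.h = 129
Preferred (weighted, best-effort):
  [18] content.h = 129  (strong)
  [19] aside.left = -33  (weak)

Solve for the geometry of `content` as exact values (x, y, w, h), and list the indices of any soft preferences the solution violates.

content = (x=80, y=74, w=276, h=129)
violated soft preferences: 19

1. content.x = 80  [nav.left = content.left]
2. content.w = 276  [nav.w = content.w]
3. content.y = 74  [content.top = nav.bottom + 10]
4. content.h = 129  [content.h = 129]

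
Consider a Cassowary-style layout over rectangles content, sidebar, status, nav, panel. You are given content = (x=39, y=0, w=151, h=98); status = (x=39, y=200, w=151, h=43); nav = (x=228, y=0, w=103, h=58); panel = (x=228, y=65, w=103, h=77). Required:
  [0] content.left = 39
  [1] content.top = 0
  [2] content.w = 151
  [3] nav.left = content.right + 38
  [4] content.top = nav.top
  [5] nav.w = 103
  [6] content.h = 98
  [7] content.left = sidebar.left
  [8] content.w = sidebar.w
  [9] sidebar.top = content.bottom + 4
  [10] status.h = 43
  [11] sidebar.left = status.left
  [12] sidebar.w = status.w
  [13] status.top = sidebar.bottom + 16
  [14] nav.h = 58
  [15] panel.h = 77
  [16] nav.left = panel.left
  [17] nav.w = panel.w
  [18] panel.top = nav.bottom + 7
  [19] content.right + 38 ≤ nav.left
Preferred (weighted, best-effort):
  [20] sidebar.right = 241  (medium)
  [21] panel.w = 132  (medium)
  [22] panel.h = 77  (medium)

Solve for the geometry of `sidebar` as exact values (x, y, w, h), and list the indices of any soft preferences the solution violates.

1. sidebar.x = 39  [content.left = sidebar.left]
2. sidebar.w = 151  [content.w = sidebar.w]
3. sidebar.y = 102  [sidebar.top = content.bottom + 4]
4. sidebar.h = 82  [status.top = sidebar.bottom + 16]

sidebar = (x=39, y=102, w=151, h=82)
violated soft preferences: 20, 21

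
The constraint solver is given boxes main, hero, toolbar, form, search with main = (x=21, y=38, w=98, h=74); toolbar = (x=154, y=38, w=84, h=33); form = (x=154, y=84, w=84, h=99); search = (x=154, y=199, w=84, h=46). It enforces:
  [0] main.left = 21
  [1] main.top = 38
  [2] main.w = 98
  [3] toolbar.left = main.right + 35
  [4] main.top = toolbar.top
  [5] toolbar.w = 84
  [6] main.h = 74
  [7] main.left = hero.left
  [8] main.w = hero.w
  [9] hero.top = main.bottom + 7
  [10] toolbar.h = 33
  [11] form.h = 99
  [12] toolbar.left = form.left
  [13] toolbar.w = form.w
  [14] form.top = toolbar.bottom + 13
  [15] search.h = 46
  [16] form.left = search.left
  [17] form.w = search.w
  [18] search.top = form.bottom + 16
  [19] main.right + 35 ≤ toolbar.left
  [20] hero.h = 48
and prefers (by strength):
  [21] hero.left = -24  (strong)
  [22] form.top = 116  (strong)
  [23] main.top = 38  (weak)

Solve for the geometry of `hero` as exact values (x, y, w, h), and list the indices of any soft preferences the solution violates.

hero = (x=21, y=119, w=98, h=48)
violated soft preferences: 21, 22

1. hero.x = 21  [main.left = hero.left]
2. hero.w = 98  [main.w = hero.w]
3. hero.y = 119  [hero.top = main.bottom + 7]
4. hero.h = 48  [hero.h = 48]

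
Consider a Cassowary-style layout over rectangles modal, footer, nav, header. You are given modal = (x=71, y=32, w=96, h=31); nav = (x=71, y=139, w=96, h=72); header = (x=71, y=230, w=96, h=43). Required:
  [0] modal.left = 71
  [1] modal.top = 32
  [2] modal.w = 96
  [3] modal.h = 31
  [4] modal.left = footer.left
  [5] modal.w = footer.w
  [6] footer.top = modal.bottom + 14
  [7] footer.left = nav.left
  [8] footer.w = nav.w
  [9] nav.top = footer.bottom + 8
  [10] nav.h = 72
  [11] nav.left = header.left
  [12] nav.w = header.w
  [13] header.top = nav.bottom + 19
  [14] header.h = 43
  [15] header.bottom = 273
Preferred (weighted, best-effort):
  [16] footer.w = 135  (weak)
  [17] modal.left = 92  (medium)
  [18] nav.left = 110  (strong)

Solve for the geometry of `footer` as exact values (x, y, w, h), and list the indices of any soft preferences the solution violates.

1. footer.x = 71  [modal.left = footer.left]
2. footer.w = 96  [modal.w = footer.w]
3. footer.y = 77  [footer.top = modal.bottom + 14]
4. footer.h = 54  [nav.top = footer.bottom + 8]

footer = (x=71, y=77, w=96, h=54)
violated soft preferences: 16, 17, 18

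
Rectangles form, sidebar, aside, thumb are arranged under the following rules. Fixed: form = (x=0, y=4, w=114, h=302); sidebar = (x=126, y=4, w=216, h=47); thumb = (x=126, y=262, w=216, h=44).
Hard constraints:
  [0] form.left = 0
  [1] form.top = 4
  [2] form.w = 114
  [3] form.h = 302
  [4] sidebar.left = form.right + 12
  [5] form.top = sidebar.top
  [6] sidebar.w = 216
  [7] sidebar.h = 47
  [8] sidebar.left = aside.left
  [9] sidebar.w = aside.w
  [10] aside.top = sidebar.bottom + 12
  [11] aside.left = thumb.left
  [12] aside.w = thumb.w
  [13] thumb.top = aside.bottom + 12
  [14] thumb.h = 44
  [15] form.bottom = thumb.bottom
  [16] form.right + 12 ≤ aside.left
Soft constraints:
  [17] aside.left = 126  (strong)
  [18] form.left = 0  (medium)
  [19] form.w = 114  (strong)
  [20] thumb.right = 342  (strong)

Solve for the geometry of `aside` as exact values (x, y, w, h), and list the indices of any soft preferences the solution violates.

1. aside.x = 126  [sidebar.left = aside.left]
2. aside.w = 216  [sidebar.w = aside.w]
3. aside.y = 63  [aside.top = sidebar.bottom + 12]
4. aside.h = 187  [thumb.top = aside.bottom + 12]

aside = (x=126, y=63, w=216, h=187)
violated soft preferences: none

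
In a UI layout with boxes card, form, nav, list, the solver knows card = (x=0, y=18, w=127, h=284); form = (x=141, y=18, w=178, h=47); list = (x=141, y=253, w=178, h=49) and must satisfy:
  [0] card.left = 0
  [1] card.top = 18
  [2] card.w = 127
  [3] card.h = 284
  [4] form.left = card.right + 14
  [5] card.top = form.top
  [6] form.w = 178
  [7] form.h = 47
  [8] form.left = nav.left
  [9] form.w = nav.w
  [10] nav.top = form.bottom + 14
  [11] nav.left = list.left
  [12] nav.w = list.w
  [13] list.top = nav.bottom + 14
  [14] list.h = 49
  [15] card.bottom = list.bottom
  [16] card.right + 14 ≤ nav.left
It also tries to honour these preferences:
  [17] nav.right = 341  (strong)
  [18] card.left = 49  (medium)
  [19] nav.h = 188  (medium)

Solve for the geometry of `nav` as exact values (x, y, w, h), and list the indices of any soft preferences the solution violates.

1. nav.x = 141  [form.left = nav.left]
2. nav.w = 178  [form.w = nav.w]
3. nav.y = 79  [nav.top = form.bottom + 14]
4. nav.h = 160  [list.top = nav.bottom + 14]

nav = (x=141, y=79, w=178, h=160)
violated soft preferences: 17, 18, 19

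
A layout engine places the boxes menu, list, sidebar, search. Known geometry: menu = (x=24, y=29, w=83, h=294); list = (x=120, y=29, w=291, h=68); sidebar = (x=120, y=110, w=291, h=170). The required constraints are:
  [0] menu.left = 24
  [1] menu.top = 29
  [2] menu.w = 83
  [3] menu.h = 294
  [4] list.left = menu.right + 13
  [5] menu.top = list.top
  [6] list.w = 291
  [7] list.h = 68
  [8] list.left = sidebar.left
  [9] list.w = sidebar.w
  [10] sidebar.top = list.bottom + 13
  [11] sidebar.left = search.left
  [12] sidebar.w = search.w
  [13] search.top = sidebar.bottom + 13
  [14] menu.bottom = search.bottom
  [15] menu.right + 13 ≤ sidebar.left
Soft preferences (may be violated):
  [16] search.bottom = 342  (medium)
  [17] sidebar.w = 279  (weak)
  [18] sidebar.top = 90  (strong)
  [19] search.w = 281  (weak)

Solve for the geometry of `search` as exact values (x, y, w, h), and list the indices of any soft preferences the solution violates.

search = (x=120, y=293, w=291, h=30)
violated soft preferences: 16, 17, 18, 19

1. search.x = 120  [sidebar.left = search.left]
2. search.w = 291  [sidebar.w = search.w]
3. search.y = 293  [search.top = sidebar.bottom + 13]
4. search.h = 30  [menu.bottom = search.bottom]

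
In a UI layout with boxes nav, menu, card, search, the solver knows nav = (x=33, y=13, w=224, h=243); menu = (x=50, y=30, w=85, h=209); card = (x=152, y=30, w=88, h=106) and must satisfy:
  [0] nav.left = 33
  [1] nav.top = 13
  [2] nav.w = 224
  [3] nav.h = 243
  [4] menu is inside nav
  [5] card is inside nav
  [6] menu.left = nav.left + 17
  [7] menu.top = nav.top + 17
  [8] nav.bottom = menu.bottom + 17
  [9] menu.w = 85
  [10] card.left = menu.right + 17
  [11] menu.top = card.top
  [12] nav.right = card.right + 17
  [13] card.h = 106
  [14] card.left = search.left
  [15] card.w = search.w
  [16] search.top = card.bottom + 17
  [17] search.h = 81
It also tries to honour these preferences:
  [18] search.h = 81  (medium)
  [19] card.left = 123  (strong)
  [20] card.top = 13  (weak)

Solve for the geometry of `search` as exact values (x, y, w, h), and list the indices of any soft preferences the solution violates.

search = (x=152, y=153, w=88, h=81)
violated soft preferences: 19, 20

1. search.x = 152  [card.left = search.left]
2. search.w = 88  [card.w = search.w]
3. search.y = 153  [search.top = card.bottom + 17]
4. search.h = 81  [search.h = 81]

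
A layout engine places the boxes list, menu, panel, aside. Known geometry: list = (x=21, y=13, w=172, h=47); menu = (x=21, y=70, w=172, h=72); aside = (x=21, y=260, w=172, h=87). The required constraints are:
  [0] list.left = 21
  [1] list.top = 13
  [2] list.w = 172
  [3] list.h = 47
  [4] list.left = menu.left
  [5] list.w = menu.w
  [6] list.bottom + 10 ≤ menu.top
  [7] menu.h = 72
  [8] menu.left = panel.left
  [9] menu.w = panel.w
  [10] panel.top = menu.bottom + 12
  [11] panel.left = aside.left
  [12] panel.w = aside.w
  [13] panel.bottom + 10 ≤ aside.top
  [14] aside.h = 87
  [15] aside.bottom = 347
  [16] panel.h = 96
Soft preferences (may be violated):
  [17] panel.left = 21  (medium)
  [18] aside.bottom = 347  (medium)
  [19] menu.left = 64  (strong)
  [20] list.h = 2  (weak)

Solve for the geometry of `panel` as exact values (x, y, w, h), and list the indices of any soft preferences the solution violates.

panel = (x=21, y=154, w=172, h=96)
violated soft preferences: 19, 20

1. panel.x = 21  [menu.left = panel.left]
2. panel.w = 172  [menu.w = panel.w]
3. panel.y = 154  [panel.top = menu.bottom + 12]
4. panel.h = 96  [panel.h = 96]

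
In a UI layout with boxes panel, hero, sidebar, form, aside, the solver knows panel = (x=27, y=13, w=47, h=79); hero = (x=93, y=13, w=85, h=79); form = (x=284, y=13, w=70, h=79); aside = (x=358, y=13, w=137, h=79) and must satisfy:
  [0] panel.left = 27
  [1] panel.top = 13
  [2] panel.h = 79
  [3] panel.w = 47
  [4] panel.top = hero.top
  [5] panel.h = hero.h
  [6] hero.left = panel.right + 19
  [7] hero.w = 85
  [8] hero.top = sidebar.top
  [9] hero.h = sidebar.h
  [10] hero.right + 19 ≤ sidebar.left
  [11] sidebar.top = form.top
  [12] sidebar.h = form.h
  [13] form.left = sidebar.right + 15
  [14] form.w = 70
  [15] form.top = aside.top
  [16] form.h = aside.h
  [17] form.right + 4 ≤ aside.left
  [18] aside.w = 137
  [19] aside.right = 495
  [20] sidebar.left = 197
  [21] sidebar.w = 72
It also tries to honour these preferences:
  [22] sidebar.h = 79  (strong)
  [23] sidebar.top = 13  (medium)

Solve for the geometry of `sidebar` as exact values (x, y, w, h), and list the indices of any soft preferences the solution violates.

sidebar = (x=197, y=13, w=72, h=79)
violated soft preferences: none

1. sidebar.y = 13  [hero.top = sidebar.top]
2. sidebar.h = 79  [hero.h = sidebar.h]
3. sidebar.x = 197  [sidebar.left = 197]
4. sidebar.w = 72  [sidebar.w = 72]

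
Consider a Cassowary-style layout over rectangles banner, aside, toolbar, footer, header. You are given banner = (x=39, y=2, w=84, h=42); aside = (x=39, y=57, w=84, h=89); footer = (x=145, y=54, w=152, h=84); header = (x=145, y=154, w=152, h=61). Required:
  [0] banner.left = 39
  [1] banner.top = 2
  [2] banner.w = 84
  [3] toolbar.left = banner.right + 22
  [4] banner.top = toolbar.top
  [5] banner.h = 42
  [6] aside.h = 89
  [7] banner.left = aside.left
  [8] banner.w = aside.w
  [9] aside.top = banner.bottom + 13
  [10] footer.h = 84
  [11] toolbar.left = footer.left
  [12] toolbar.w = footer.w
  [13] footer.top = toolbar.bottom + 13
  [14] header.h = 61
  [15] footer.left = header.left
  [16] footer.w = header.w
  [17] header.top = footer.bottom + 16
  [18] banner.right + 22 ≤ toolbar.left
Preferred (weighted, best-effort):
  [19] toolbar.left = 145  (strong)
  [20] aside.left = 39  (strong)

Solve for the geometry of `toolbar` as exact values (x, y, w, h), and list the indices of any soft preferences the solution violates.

1. toolbar.x = 145  [toolbar.left = banner.right + 22]
2. toolbar.y = 2  [banner.top = toolbar.top]
3. toolbar.w = 152  [toolbar.w = footer.w]
4. toolbar.h = 39  [footer.top = toolbar.bottom + 13]

toolbar = (x=145, y=2, w=152, h=39)
violated soft preferences: none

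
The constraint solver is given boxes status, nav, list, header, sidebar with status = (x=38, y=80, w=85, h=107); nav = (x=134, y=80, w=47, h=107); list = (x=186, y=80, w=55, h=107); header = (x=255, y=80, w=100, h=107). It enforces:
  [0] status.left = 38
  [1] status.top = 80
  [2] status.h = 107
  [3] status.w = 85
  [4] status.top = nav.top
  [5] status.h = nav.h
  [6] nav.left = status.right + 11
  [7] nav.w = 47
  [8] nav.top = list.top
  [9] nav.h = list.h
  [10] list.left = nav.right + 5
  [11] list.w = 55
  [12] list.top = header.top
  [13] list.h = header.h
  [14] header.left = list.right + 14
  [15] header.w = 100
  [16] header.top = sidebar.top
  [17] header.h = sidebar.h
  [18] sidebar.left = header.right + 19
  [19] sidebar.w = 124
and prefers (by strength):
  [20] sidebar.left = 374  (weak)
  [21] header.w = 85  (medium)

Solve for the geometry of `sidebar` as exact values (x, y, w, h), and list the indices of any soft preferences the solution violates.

sidebar = (x=374, y=80, w=124, h=107)
violated soft preferences: 21

1. sidebar.y = 80  [header.top = sidebar.top]
2. sidebar.h = 107  [header.h = sidebar.h]
3. sidebar.x = 374  [sidebar.left = header.right + 19]
4. sidebar.w = 124  [sidebar.w = 124]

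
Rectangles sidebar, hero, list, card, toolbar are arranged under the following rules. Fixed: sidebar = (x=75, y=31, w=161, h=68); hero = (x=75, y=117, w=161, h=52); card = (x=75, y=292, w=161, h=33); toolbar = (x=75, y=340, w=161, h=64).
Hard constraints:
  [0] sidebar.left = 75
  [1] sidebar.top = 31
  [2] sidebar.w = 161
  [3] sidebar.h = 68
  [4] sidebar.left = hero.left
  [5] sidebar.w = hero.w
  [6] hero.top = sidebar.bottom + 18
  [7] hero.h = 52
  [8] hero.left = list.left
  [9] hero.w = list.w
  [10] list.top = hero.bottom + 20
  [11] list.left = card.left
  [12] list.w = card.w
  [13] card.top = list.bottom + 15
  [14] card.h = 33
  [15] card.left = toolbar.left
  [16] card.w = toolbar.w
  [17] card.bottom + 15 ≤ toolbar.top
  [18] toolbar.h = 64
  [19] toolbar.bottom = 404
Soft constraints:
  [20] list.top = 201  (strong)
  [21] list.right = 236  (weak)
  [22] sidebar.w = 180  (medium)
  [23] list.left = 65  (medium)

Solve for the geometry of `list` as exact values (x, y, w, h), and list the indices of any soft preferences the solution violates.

list = (x=75, y=189, w=161, h=88)
violated soft preferences: 20, 22, 23

1. list.x = 75  [hero.left = list.left]
2. list.w = 161  [hero.w = list.w]
3. list.y = 189  [list.top = hero.bottom + 20]
4. list.h = 88  [card.top = list.bottom + 15]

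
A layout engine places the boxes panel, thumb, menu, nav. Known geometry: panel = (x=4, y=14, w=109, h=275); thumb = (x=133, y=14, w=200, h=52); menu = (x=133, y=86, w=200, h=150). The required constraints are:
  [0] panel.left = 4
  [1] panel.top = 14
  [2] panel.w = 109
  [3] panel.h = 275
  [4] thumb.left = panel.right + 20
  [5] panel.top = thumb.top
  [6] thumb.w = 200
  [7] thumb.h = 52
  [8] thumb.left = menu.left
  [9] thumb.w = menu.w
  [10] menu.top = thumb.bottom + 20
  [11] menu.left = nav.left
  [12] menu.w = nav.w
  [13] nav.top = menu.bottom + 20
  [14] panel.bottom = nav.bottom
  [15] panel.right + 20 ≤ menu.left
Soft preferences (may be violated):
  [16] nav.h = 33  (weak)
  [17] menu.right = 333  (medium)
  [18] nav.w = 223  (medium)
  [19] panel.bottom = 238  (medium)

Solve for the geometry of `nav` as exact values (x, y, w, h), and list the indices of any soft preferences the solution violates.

1. nav.x = 133  [menu.left = nav.left]
2. nav.w = 200  [menu.w = nav.w]
3. nav.y = 256  [nav.top = menu.bottom + 20]
4. nav.h = 33  [panel.bottom = nav.bottom]

nav = (x=133, y=256, w=200, h=33)
violated soft preferences: 18, 19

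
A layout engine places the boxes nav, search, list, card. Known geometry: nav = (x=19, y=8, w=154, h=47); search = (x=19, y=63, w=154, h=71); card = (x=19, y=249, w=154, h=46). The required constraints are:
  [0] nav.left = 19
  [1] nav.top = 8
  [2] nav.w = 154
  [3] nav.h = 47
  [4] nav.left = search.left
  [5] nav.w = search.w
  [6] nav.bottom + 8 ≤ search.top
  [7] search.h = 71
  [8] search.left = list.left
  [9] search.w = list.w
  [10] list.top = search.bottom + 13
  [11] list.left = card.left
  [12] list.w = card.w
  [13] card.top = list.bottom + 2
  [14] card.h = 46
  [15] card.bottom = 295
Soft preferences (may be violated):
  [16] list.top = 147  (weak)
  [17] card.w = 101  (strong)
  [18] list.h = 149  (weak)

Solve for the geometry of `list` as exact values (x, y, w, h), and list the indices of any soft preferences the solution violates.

list = (x=19, y=147, w=154, h=100)
violated soft preferences: 17, 18

1. list.x = 19  [search.left = list.left]
2. list.w = 154  [search.w = list.w]
3. list.y = 147  [list.top = search.bottom + 13]
4. list.h = 100  [card.top = list.bottom + 2]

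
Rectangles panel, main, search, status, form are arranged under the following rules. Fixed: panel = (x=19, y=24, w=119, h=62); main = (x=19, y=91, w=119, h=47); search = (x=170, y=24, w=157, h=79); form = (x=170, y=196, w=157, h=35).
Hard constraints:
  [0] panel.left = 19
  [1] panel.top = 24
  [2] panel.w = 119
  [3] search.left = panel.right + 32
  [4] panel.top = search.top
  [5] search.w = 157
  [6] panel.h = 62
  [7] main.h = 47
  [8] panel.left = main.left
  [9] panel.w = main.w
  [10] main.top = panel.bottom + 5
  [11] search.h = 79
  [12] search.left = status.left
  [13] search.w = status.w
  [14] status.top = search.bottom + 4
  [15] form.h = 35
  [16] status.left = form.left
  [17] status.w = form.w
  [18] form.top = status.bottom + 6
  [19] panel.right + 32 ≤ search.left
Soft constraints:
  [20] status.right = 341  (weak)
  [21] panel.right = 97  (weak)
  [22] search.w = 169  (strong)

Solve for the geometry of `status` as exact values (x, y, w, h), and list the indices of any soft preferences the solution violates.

status = (x=170, y=107, w=157, h=83)
violated soft preferences: 20, 21, 22

1. status.x = 170  [search.left = status.left]
2. status.w = 157  [search.w = status.w]
3. status.y = 107  [status.top = search.bottom + 4]
4. status.h = 83  [form.top = status.bottom + 6]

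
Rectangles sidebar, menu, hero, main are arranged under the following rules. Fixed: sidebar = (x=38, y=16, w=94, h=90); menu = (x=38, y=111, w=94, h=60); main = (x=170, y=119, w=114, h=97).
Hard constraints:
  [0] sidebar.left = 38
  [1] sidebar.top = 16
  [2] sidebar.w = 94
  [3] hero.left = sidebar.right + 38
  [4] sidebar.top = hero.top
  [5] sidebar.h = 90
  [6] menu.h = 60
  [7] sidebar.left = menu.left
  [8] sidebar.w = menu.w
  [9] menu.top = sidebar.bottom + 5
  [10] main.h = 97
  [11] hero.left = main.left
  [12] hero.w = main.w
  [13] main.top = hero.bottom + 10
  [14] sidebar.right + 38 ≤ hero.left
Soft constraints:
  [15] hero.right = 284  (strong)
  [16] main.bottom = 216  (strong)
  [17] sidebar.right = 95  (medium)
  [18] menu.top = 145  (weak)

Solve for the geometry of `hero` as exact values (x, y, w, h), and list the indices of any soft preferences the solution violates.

hero = (x=170, y=16, w=114, h=93)
violated soft preferences: 17, 18

1. hero.x = 170  [hero.left = sidebar.right + 38]
2. hero.y = 16  [sidebar.top = hero.top]
3. hero.w = 114  [hero.w = main.w]
4. hero.h = 93  [main.top = hero.bottom + 10]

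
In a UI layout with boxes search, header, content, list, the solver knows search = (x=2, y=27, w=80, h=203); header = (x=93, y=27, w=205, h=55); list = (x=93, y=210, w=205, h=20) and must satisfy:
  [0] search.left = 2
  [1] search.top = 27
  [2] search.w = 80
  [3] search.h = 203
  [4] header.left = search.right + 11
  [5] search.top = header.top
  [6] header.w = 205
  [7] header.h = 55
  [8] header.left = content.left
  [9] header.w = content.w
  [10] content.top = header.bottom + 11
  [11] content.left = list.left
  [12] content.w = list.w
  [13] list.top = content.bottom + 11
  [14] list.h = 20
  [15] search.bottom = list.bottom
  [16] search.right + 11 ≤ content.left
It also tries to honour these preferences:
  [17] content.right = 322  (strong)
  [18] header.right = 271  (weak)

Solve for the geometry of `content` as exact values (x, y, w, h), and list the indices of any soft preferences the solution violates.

content = (x=93, y=93, w=205, h=106)
violated soft preferences: 17, 18

1. content.x = 93  [header.left = content.left]
2. content.w = 205  [header.w = content.w]
3. content.y = 93  [content.top = header.bottom + 11]
4. content.h = 106  [list.top = content.bottom + 11]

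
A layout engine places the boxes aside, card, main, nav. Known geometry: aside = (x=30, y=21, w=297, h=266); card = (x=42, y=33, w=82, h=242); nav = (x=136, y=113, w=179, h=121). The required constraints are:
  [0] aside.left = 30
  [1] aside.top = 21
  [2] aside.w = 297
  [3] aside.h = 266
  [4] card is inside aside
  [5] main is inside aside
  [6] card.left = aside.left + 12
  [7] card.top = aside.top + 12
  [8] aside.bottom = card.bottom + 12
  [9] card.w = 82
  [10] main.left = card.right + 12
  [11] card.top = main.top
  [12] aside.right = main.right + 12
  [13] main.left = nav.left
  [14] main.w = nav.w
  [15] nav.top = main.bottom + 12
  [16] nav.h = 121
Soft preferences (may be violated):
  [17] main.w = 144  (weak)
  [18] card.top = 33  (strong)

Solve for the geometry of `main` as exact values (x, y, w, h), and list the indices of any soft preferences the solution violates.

1. main.x = 136  [main.left = card.right + 12]
2. main.y = 33  [card.top = main.top]
3. main.w = 179  [aside.right = main.right + 12]
4. main.h = 68  [nav.top = main.bottom + 12]

main = (x=136, y=33, w=179, h=68)
violated soft preferences: 17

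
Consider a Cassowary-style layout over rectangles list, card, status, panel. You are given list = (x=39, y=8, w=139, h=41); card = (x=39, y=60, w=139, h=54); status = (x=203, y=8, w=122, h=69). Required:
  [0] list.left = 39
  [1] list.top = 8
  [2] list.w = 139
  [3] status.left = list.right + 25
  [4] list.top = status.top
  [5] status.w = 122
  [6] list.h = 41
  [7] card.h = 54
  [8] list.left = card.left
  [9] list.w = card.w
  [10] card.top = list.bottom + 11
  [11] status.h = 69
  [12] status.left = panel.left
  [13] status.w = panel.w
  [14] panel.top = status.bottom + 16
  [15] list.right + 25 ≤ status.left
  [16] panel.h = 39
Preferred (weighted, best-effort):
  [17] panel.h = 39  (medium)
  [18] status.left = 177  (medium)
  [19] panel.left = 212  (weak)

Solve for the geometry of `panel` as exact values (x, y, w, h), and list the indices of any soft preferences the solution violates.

panel = (x=203, y=93, w=122, h=39)
violated soft preferences: 18, 19

1. panel.x = 203  [status.left = panel.left]
2. panel.w = 122  [status.w = panel.w]
3. panel.y = 93  [panel.top = status.bottom + 16]
4. panel.h = 39  [panel.h = 39]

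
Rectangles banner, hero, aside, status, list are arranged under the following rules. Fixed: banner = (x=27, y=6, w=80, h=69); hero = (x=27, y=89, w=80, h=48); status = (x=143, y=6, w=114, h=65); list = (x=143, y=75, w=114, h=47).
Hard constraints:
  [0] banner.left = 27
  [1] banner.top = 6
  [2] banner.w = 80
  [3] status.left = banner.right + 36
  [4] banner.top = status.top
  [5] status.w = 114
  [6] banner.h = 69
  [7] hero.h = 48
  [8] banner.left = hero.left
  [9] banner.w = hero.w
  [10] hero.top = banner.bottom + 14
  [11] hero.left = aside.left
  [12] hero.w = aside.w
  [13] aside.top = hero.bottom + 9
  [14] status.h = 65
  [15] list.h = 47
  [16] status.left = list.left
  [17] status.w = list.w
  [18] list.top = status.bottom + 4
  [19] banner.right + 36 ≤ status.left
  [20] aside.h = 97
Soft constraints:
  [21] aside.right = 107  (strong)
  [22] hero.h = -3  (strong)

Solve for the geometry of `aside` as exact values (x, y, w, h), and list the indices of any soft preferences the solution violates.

1. aside.x = 27  [hero.left = aside.left]
2. aside.w = 80  [hero.w = aside.w]
3. aside.y = 146  [aside.top = hero.bottom + 9]
4. aside.h = 97  [aside.h = 97]

aside = (x=27, y=146, w=80, h=97)
violated soft preferences: 22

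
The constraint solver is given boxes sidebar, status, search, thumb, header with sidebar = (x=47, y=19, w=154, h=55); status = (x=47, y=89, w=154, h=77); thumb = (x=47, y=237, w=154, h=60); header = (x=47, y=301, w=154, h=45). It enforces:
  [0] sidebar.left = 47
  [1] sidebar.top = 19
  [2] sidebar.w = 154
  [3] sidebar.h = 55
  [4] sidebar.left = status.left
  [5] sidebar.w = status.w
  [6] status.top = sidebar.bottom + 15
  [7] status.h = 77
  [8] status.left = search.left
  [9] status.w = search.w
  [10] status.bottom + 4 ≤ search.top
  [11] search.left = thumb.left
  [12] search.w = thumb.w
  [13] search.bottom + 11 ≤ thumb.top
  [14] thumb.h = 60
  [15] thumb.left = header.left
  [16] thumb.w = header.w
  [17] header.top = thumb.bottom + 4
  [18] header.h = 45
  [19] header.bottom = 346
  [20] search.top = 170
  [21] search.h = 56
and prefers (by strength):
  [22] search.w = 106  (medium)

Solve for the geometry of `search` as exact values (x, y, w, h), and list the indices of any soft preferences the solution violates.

search = (x=47, y=170, w=154, h=56)
violated soft preferences: 22

1. search.x = 47  [status.left = search.left]
2. search.w = 154  [status.w = search.w]
3. search.y = 170  [search.top = 170]
4. search.h = 56  [search.h = 56]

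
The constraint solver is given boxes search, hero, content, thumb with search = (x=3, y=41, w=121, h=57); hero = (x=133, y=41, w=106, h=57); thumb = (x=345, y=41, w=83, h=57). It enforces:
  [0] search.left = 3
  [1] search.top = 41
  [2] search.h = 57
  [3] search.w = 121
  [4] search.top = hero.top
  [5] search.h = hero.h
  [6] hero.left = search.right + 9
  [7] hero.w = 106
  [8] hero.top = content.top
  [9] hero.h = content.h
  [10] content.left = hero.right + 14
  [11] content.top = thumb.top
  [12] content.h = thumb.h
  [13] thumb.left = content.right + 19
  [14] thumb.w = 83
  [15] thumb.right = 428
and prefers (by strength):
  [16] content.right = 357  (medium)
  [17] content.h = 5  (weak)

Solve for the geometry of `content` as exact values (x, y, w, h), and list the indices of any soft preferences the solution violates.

1. content.y = 41  [hero.top = content.top]
2. content.h = 57  [hero.h = content.h]
3. content.x = 253  [content.left = hero.right + 14]
4. content.w = 73  [thumb.left = content.right + 19]

content = (x=253, y=41, w=73, h=57)
violated soft preferences: 16, 17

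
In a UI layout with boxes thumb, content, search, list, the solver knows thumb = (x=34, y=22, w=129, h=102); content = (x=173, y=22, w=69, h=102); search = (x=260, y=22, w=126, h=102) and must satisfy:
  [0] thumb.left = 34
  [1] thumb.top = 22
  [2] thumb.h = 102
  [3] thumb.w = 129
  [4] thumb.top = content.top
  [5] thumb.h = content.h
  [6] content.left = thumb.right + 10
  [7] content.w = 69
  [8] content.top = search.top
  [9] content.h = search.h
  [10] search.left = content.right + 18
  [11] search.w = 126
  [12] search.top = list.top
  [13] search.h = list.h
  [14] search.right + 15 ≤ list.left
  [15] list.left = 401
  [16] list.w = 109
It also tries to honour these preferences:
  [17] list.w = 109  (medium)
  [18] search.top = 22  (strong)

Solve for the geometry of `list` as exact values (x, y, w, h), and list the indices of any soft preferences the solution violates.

list = (x=401, y=22, w=109, h=102)
violated soft preferences: none

1. list.y = 22  [search.top = list.top]
2. list.h = 102  [search.h = list.h]
3. list.x = 401  [list.left = 401]
4. list.w = 109  [list.w = 109]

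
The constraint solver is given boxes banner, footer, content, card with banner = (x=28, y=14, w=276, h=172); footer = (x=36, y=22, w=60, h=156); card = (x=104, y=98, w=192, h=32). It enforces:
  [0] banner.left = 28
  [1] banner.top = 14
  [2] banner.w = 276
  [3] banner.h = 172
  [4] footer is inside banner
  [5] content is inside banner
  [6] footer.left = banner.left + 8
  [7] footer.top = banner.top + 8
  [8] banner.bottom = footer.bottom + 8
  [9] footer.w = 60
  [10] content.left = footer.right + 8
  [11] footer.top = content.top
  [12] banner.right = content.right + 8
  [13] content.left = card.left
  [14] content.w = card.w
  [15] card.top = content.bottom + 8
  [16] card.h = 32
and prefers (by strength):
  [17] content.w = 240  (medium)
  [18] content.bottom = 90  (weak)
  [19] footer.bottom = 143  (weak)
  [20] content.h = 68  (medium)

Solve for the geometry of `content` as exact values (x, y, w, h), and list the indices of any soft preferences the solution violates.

content = (x=104, y=22, w=192, h=68)
violated soft preferences: 17, 19

1. content.x = 104  [content.left = footer.right + 8]
2. content.y = 22  [footer.top = content.top]
3. content.w = 192  [banner.right = content.right + 8]
4. content.h = 68  [card.top = content.bottom + 8]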